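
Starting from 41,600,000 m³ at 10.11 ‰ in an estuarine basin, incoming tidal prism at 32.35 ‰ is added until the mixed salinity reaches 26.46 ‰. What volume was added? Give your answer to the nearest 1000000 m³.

115000000 m³

Salt balance: 41,600,000×10.11 + V×32.35 = (41,600,000+V)×26.46
420,576,000 + 32.35V = 1,100,736,000 + 26.46V
680,160,000 = 5.89V
V = 115,477,079.8 m³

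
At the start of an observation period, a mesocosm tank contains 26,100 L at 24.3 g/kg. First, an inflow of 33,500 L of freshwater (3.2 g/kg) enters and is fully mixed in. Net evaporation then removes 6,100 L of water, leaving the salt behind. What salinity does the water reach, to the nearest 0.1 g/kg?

After mixing: salt = 26,100×24.3 + 33,500×3.2 = 741,430; volume = 59,600 L
After evaporation: salt unchanged = 741,430; volume = 59,600 − 6,100 = 53,500 L
S = 741,430 / 53,500 = 13.8585 g/kg

13.9 g/kg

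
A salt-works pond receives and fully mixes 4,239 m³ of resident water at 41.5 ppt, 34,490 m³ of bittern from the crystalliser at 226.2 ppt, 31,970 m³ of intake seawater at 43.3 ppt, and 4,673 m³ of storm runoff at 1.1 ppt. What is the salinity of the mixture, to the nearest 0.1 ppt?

124.3 ppt

Total salt / total volume:
salt = 4,239×41.5 + 34,490×226.2 + 31,970×43.3 + 4,673×1.1 = 175,918.5 + 7,801,638 + 1,384,301 + 5,140.3 = 9,366,997.8
volume = 4,239 + 34,490 + 31,970 + 4,673 = 75,372 m³
S = 9,366,997.8 / 75,372 = 124.277 ppt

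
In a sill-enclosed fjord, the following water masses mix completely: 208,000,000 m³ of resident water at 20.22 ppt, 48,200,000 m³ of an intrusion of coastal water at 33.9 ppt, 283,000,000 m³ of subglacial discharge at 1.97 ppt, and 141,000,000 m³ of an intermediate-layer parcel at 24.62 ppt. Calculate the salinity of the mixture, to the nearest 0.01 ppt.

14.51 ppt

Mass of salt is conserved:
salt = 208,000,000×20.22 + 48,200,000×33.9 + 283,000,000×1.97 + 141,000,000×24.62 = 4,205,760,000 + 1,633,980,000 + 557,510,000 + 3,471,420,000 = 9,868,670,000
volume = 208,000,000 + 48,200,000 + 283,000,000 + 141,000,000 = 680,200,000 m³
S = 9,868,670,000 / 680,200,000 = 14.5085 ppt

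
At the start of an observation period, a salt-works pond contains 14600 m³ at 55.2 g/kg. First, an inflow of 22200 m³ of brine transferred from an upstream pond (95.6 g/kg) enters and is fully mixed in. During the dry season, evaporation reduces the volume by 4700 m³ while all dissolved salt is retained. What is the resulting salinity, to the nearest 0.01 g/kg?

91.22 g/kg

After mixing: salt = 14,600×55.2 + 22,200×95.6 = 2,928,240; volume = 36,800 m³
After evaporation: salt unchanged = 2,928,240; volume = 36,800 − 4,700 = 32,100 m³
S = 2,928,240 / 32,100 = 91.2224 g/kg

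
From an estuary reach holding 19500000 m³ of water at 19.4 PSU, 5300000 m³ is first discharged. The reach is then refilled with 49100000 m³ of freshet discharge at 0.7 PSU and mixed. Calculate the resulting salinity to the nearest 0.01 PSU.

4.89 PSU

Remaining after removal: 14,200,000 m³ at 19.4 PSU (salt = 275,480,000)
After addition: salt = 275,480,000 + 49,100,000×0.7 = 309,850,000; volume = 63,300,000 m³
S = 309,850,000 / 63,300,000 = 4.8949 PSU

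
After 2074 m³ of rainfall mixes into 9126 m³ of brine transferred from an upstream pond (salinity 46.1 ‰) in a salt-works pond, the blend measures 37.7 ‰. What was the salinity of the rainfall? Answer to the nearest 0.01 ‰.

Salt balance: 9,126×46.1 + 2,074×S = 11,200×37.7
420,708.6 + 2,074·S = 422,240
S = (422,240 − 420,708.6) / 2,074 = 0.7384 ‰

0.74 ‰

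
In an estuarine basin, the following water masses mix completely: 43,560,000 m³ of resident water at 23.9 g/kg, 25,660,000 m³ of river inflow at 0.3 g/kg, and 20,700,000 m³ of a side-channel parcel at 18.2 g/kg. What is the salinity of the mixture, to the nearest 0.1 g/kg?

Mass of salt is conserved:
salt = 43,560,000×23.9 + 25,660,000×0.3 + 20,700,000×18.2 = 1,041,084,000 + 7,698,000 + 376,740,000 = 1,425,522,000
volume = 43,560,000 + 25,660,000 + 20,700,000 = 89,920,000 m³
S = 1,425,522,000 / 89,920,000 = 15.853 g/kg

15.9 g/kg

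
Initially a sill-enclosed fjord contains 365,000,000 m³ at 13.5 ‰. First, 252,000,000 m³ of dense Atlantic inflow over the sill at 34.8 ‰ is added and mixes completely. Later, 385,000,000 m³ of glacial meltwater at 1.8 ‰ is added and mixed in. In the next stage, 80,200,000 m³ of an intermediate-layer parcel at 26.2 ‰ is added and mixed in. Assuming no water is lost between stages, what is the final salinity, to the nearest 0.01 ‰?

Total salt / total volume:
Initial salt = 365,000,000×13.5 = 4,927,500,000
After stage 1: salt = 4,927,500,000 + 252,000,000×34.8 = 13,697,100,000; volume = 617,000,000 m³; S = 22.2 ‰
After stage 2: salt = 13,697,100,000 + 385,000,000×1.8 = 14,390,100,000; volume = 1,002,000,000 m³; S = 14.361 ‰
After stage 3: salt = 14,390,100,000 + 80,200,000×26.2 = 16,491,340,000; volume = 1,082,200,000 m³
S = 16,491,340,000 / 1,082,200,000 = 15.2387 ‰

15.24 ‰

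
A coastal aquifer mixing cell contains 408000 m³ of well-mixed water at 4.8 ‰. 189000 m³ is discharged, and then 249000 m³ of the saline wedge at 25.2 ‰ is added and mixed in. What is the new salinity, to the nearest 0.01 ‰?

Remaining after removal: 219,000 m³ at 4.8 ‰ (salt = 1,051,200)
After addition: salt = 1,051,200 + 249,000×25.2 = 7,326,000; volume = 468,000 m³
S = 7,326,000 / 468,000 = 15.6538 ‰

15.65 ‰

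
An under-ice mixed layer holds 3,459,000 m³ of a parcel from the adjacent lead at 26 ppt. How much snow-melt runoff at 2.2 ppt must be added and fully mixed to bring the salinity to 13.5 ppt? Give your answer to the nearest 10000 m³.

3830000 m³

Salt balance: 3,459,000×26 + V×2.2 = (3,459,000+V)×13.5
89,934,000 + 2.2V = 46,696,500 + 13.5V
43,237,500 = 11.3V
V = 3,826,327.43 m³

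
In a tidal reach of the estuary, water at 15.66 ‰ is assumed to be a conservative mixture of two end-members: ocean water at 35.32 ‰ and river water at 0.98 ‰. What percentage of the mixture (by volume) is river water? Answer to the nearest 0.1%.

57.3%

Let f be the freshwater fraction. Salt balance per unit volume:
f×0.98 + (1−f)×35.32 = 15.66
f = (35.32 − 15.66) / (35.32 − 0.98) = 19.66/34.34 = 0.5725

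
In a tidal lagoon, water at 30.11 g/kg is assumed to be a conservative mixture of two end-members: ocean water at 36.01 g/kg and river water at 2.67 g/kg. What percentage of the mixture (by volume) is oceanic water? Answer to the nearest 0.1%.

82.3%

Let g be the oceanic fraction. Salt balance per unit volume:
g×36.01 + (1−g)×2.67 = 30.11
g = (30.11 − 2.67) / (36.01 − 2.67) = 27.44/33.34 = 0.823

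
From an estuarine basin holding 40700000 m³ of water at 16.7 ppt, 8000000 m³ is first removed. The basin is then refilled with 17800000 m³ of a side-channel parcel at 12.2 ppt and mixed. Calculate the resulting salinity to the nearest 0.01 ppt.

Remaining after removal: 32,700,000 m³ at 16.7 ppt (salt = 546,090,000)
After addition: salt = 546,090,000 + 17,800,000×12.2 = 763,250,000; volume = 50,500,000 m³
S = 763,250,000 / 50,500,000 = 15.1139 ppt

15.11 ppt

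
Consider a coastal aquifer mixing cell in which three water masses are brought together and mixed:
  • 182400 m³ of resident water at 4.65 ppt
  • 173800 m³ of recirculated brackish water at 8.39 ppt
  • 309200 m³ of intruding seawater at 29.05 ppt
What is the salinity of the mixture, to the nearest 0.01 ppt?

Conserving salt mass:
salt = 182,400×4.65 + 173,800×8.39 + 309,200×29.05 = 848,160 + 1,458,182 + 8,982,260 = 11,288,602
volume = 182,400 + 173,800 + 309,200 = 665,400 m³
S = 11,288,602 / 665,400 = 16.9651 ppt

16.97 ppt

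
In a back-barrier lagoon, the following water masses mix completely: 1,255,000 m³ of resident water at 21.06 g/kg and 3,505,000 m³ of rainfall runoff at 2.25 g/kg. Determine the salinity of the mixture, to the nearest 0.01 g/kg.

7.21 g/kg

Total salt / total volume:
salt = 1,255,000×21.06 + 3,505,000×2.25 = 26,430,300 + 7,886,250 = 34,316,550
volume = 1,255,000 + 3,505,000 = 4,760,000 m³
S = 34,316,550 / 4,760,000 = 7.2094 g/kg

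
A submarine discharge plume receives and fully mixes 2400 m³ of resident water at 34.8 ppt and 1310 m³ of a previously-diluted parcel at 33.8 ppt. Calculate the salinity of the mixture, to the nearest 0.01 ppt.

Total salt / total volume:
salt = 2,400×34.8 + 1,310×33.8 = 83,520 + 44,278 = 127,798
volume = 2,400 + 1,310 = 3,710 m³
S = 127,798 / 3,710 = 34.4469 ppt

34.45 ppt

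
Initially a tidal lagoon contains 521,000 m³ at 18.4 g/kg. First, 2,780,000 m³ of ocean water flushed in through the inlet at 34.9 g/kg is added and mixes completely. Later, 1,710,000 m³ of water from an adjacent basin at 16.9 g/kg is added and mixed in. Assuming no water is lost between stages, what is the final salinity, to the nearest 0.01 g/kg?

27.04 g/kg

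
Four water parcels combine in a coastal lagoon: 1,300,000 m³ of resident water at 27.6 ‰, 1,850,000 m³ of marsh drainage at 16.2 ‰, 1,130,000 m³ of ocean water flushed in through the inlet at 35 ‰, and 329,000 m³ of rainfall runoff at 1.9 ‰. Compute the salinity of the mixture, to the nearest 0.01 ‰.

23.00 ‰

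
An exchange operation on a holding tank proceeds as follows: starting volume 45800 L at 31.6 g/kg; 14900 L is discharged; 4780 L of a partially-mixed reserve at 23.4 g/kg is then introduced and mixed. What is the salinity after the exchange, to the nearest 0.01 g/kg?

30.50 g/kg

Remaining after removal: 30,900 L at 31.6 g/kg (salt = 976,440)
After addition: salt = 976,440 + 4,780×23.4 = 1,088,292; volume = 35,680 L
S = 1,088,292 / 35,680 = 30.5015 g/kg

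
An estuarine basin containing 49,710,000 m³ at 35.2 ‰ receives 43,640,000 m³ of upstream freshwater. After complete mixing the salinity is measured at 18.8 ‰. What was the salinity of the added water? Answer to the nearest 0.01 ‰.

0.12 ‰

Salt balance: 49,710,000×35.2 + 43,640,000×S = 93,350,000×18.8
1,749,792,000 + 43,640,000·S = 1,754,980,000
S = (1,754,980,000 − 1,749,792,000) / 43,640,000 = 0.1189 ‰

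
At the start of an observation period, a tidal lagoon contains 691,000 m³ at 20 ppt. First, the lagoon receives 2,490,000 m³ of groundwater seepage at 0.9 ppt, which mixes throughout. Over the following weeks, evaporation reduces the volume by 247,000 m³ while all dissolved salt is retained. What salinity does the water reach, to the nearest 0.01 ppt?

5.47 ppt

After mixing: salt = 691,000×20 + 2,490,000×0.9 = 16,061,000; volume = 3,181,000 m³
After evaporation: salt unchanged = 16,061,000; volume = 3,181,000 − 247,000 = 2,934,000 m³
S = 16,061,000 / 2,934,000 = 5.4741 ppt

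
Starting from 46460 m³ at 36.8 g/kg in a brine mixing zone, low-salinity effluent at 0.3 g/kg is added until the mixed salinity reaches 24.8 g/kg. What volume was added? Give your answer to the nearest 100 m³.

22800 m³

Salt balance: 46,460×36.8 + V×0.3 = (46,460+V)×24.8
1,709,728 + 0.3V = 1,152,208 + 24.8V
557,520 = 24.5V
V = 22,755.92 m³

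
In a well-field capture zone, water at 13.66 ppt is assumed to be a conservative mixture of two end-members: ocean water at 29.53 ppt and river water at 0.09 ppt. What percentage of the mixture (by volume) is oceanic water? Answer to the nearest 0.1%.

46.1%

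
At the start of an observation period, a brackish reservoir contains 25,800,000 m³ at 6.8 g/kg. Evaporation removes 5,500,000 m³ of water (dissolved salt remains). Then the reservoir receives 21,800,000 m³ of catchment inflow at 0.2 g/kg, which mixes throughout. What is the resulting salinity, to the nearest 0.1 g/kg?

4.3 g/kg

After evaporation: salt = 25,800,000×6.8 = 175,440,000; volume = 25,800,000 − 5,500,000 = 20,300,000 m³
After mixing: salt = 175,440,000 + 21,800,000×0.2 = 179,800,000; volume = 20,300,000 + 21,800,000 = 42,100,000 m³
S = 179,800,000 / 42,100,000 = 4.2708 g/kg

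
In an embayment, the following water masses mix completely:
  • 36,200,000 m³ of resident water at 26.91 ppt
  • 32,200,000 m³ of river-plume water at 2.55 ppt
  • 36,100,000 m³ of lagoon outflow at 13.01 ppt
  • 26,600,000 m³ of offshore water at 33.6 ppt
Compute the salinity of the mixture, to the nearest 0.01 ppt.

18.46 ppt

By conservation of dissolved salt,
salt = 36,200,000×26.91 + 32,200,000×2.55 + 36,100,000×13.01 + 26,600,000×33.6 = 974,142,000 + 82,110,000 + 469,661,000 + 893,760,000 = 2,419,673,000
volume = 36,200,000 + 32,200,000 + 36,100,000 + 26,600,000 = 131,100,000 m³
S = 2,419,673,000 / 131,100,000 = 18.4567 ppt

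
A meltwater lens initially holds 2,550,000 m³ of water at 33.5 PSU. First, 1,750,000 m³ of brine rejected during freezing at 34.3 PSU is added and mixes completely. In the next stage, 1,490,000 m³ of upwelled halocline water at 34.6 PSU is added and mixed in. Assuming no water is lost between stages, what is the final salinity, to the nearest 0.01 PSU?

Salt balance:
Initial salt = 2,550,000×33.5 = 85,425,000
After stage 1: salt = 85,425,000 + 1,750,000×34.3 = 145,450,000; volume = 4,300,000 m³; S = 33.826 PSU
After stage 2: salt = 145,450,000 + 1,490,000×34.6 = 197,004,000; volume = 5,790,000 m³
S = 197,004,000 / 5,790,000 = 34.0249 PSU

34.02 PSU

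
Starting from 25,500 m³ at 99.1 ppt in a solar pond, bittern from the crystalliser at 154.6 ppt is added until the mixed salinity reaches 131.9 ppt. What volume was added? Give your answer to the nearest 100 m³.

36800 m³

Salt balance: 25,500×99.1 + V×154.6 = (25,500+V)×131.9
2,527,050 + 154.6V = 3,363,450 + 131.9V
836,400 = 22.7V
V = 36,845.81 m³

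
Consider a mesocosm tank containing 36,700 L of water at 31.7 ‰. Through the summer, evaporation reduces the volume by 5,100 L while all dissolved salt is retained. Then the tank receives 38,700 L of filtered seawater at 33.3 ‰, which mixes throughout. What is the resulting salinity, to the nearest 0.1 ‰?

34.9 ‰

After evaporation: salt = 36,700×31.7 = 1,163,390; volume = 36,700 − 5,100 = 31,600 L
After mixing: salt = 1,163,390 + 38,700×33.3 = 2,452,100; volume = 31,600 + 38,700 = 70,300 L
S = 2,452,100 / 70,300 = 34.8805 ‰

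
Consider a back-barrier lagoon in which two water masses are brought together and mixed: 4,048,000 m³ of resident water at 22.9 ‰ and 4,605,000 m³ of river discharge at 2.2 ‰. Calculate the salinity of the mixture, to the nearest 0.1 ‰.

11.9 ‰

Salt balance:
salt = 4,048,000×22.9 + 4,605,000×2.2 = 92,699,200 + 10,131,000 = 102,830,200
volume = 4,048,000 + 4,605,000 = 8,653,000 m³
S = 102,830,200 / 8,653,000 = 11.884 ‰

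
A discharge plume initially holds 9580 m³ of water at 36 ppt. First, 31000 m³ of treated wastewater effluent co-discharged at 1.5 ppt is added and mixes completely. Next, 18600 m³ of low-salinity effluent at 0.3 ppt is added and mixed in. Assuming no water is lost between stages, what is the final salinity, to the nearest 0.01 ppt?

6.71 ppt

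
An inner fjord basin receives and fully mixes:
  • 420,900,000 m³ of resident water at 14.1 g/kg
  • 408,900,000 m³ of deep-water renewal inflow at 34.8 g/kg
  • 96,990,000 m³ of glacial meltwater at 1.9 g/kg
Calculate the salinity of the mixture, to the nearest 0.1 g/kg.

22.0 g/kg

By conservation of dissolved salt,
salt = 420,900,000×14.1 + 408,900,000×34.8 + 96,990,000×1.9 = 5,934,690,000 + 14,229,720,000 + 184,281,000 = 20,348,691,000
volume = 420,900,000 + 408,900,000 + 96,990,000 = 926,790,000 m³
S = 20,348,691,000 / 926,790,000 = 21.956 g/kg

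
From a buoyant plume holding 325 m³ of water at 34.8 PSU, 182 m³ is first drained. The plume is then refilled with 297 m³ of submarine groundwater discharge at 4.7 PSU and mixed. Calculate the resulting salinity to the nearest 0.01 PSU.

Remaining after removal: 143 m³ at 34.8 PSU (salt = 4,976.4)
After addition: salt = 4,976.4 + 297×4.7 = 6,372.3; volume = 440 m³
S = 6,372.3 / 440 = 14.4825 PSU

14.48 PSU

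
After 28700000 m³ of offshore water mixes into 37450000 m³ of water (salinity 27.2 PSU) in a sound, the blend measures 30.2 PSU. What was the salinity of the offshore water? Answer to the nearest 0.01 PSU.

34.11 PSU

Salt balance: 37,450,000×27.2 + 28,700,000×S = 66,150,000×30.2
1,018,640,000 + 28,700,000·S = 1,997,730,000
S = (1,997,730,000 − 1,018,640,000) / 28,700,000 = 34.1146 PSU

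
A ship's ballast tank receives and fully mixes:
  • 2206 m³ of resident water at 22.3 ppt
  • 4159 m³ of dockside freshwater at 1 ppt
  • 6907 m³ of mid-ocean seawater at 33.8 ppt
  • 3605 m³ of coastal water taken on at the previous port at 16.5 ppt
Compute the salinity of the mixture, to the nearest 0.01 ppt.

Salt balance:
salt = 2,206×22.3 + 4,159×1 + 6,907×33.8 + 3,605×16.5 = 49,193.8 + 4,159 + 233,456.6 + 59,482.5 = 346,291.9
volume = 2,206 + 4,159 + 6,907 + 3,605 = 16,877 m³
S = 346,291.9 / 16,877 = 20.5186 ppt

20.52 ppt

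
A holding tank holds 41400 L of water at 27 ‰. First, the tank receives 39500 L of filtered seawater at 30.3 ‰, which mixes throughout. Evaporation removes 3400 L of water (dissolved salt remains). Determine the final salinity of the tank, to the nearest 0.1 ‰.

After mixing: salt = 41,400×27 + 39,500×30.3 = 2,314,650; volume = 80,900 L
After evaporation: salt unchanged = 2,314,650; volume = 80,900 − 3,400 = 77,500 L
S = 2,314,650 / 77,500 = 29.8665 ‰

29.9 ‰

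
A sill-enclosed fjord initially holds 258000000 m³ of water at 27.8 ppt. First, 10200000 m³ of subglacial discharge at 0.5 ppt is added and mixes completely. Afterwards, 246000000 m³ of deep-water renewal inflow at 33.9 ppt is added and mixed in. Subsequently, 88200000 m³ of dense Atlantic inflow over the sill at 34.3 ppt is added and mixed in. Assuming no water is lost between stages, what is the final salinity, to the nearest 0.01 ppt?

30.78 ppt

Mass of salt is conserved:
Initial salt = 258,000,000×27.8 = 7,172,400,000
After stage 1: salt = 7,172,400,000 + 10,200,000×0.5 = 7,177,500,000; volume = 268,200,000 m³; S = 26.762 ppt
After stage 2: salt = 7,177,500,000 + 246,000,000×33.9 = 15,516,900,000; volume = 514,200,000 m³; S = 30.177 ppt
After stage 3: salt = 15,516,900,000 + 88,200,000×34.3 = 18,542,160,000; volume = 602,400,000 m³
S = 18,542,160,000 / 602,400,000 = 30.7805 ppt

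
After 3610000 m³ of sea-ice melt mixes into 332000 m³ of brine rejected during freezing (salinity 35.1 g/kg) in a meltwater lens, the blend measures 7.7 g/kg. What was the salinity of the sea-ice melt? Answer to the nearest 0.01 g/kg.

5.18 g/kg

Salt balance: 332,000×35.1 + 3,610,000×S = 3,942,000×7.7
11,653,200 + 3,610,000·S = 30,353,400
S = (30,353,400 − 11,653,200) / 3,610,000 = 5.1801 g/kg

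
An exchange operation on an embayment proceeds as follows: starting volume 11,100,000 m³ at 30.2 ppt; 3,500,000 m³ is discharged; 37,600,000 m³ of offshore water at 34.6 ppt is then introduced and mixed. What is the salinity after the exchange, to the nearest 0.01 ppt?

Remaining after removal: 7,600,000 m³ at 30.2 ppt (salt = 229,520,000)
After addition: salt = 229,520,000 + 37,600,000×34.6 = 1,530,480,000; volume = 45,200,000 m³
S = 1,530,480,000 / 45,200,000 = 33.8602 ppt

33.86 ppt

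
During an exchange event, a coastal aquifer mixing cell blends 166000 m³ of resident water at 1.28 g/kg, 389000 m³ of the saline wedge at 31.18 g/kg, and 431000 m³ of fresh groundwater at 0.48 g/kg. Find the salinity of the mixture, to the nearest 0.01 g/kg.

12.73 g/kg

Mass of salt is conserved:
salt = 166,000×1.28 + 389,000×31.18 + 431,000×0.48 = 212,480 + 12,129,020 + 206,880 = 12,548,380
volume = 166,000 + 389,000 + 431,000 = 986,000 m³
S = 12,548,380 / 986,000 = 12.7266 g/kg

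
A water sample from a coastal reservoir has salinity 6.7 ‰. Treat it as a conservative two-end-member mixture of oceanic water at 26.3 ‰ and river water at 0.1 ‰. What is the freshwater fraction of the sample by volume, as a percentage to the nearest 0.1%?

74.8%

Let f be the freshwater fraction. Salt balance per unit volume:
f×0.1 + (1−f)×26.3 = 6.7
f = (26.3 − 6.7) / (26.3 − 0.1) = 19.6/26.2 = 0.7481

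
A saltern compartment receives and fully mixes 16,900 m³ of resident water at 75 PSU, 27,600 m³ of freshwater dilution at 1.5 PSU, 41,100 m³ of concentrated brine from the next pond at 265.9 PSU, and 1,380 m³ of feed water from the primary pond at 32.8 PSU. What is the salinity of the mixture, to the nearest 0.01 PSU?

Mass of salt is conserved:
salt = 16,900×75 + 27,600×1.5 + 41,100×265.9 + 1,380×32.8 = 1,267,500 + 41,400 + 10,928,490 + 45,264 = 12,282,654
volume = 16,900 + 27,600 + 41,100 + 1,380 = 86,980 m³
S = 12,282,654 / 86,980 = 141.2124 PSU

141.21 PSU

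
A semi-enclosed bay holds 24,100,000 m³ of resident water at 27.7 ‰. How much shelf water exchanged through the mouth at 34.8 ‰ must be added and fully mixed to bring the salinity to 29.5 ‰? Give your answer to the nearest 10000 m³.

8180000 m³

Salt balance: 24,100,000×27.7 + V×34.8 = (24,100,000+V)×29.5
667,570,000 + 34.8V = 710,950,000 + 29.5V
43,380,000 = 5.3V
V = 8,184,905.66 m³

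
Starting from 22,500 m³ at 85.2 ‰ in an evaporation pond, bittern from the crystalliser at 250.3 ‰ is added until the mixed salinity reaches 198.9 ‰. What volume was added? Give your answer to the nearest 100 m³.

Salt balance: 22,500×85.2 + V×250.3 = (22,500+V)×198.9
1,917,000 + 250.3V = 4,475,250 + 198.9V
2,558,250 = 51.4V
V = 49,771.4 m³

49800 m³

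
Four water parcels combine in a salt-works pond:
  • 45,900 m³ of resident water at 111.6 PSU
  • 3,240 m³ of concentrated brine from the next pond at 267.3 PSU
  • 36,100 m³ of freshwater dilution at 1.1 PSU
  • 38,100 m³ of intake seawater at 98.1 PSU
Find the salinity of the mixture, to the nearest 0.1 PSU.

79.2 PSU

Weighted by volume,
salt = 45,900×111.6 + 3,240×267.3 + 36,100×1.1 + 38,100×98.1 = 5,122,440 + 866,052 + 39,710 + 3,737,610 = 9,765,812
volume = 45,900 + 3,240 + 36,100 + 38,100 = 123,340 m³
S = 9,765,812 / 123,340 = 79.178 PSU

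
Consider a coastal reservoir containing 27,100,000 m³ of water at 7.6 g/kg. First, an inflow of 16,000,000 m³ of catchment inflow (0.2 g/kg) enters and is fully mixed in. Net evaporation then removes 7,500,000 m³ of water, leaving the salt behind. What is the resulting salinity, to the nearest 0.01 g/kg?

After mixing: salt = 27,100,000×7.6 + 16,000,000×0.2 = 209,160,000; volume = 43,100,000 m³
After evaporation: salt unchanged = 209,160,000; volume = 43,100,000 − 7,500,000 = 35,600,000 m³
S = 209,160,000 / 35,600,000 = 5.8753 g/kg

5.88 g/kg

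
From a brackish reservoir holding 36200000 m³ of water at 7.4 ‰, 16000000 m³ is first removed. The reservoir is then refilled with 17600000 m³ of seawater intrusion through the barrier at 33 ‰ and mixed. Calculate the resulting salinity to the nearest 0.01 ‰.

Remaining after removal: 20,200,000 m³ at 7.4 ‰ (salt = 149,480,000)
After addition: salt = 149,480,000 + 17,600,000×33 = 730,280,000; volume = 37,800,000 m³
S = 730,280,000 / 37,800,000 = 19.3196 ‰

19.32 ‰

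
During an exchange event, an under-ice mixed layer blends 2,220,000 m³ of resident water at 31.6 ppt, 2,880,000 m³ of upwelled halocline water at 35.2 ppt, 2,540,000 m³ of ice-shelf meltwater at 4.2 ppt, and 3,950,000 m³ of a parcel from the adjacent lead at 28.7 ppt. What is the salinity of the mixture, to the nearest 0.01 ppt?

25.50 ppt

Conserving salt mass:
salt = 2,220,000×31.6 + 2,880,000×35.2 + 2,540,000×4.2 + 3,950,000×28.7 = 70,152,000 + 101,376,000 + 10,668,000 + 113,365,000 = 295,561,000
volume = 2,220,000 + 2,880,000 + 2,540,000 + 3,950,000 = 11,590,000 m³
S = 295,561,000 / 11,590,000 = 25.5014 ppt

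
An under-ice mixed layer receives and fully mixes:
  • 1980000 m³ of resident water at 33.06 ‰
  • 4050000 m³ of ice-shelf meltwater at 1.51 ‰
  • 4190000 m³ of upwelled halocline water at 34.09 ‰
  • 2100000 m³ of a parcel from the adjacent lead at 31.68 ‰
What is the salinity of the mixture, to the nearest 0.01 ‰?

22.80 ‰

Total salt / total volume:
salt = 1,980,000×33.06 + 4,050,000×1.51 + 4,190,000×34.09 + 2,100,000×31.68 = 65,458,800 + 6,115,500 + 142,837,100 + 66,528,000 = 280,939,400
volume = 1,980,000 + 4,050,000 + 4,190,000 + 2,100,000 = 12,320,000 m³
S = 280,939,400 / 12,320,000 = 22.8035 ‰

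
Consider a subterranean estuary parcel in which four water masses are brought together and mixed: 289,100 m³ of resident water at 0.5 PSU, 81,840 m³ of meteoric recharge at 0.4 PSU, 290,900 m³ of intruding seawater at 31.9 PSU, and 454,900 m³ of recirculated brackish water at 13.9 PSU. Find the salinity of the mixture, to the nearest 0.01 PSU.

Weighted by volume,
salt = 289,100×0.5 + 81,840×0.4 + 290,900×31.9 + 454,900×13.9 = 144,550 + 32,736 + 9,279,710 + 6,323,110 = 15,780,106
volume = 289,100 + 81,840 + 290,900 + 454,900 = 1,116,740 m³
S = 15,780,106 / 1,116,740 = 14.1305 PSU

14.13 PSU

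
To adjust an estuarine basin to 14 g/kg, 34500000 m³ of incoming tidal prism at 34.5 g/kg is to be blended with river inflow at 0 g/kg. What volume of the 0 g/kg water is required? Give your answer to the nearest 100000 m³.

50500000 m³

Salt balance: 34,500,000×34.5 + V×0 = (34,500,000+V)×14
1,190,250,000 + 0V = 483,000,000 + 14V
707,250,000 = 14V
V = 50,517,857.14 m³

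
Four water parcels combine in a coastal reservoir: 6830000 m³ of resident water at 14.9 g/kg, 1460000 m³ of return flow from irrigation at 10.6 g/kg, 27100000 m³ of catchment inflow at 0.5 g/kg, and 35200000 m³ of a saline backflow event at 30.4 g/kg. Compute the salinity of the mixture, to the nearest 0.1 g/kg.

17.0 g/kg

Weighted by volume,
salt = 6,830,000×14.9 + 1,460,000×10.6 + 27,100,000×0.5 + 35,200,000×30.4 = 101,767,000 + 15,476,000 + 13,550,000 + 1,070,080,000 = 1,200,873,000
volume = 6,830,000 + 1,460,000 + 27,100,000 + 35,200,000 = 70,590,000 m³
S = 1,200,873,000 / 70,590,000 = 17.012 g/kg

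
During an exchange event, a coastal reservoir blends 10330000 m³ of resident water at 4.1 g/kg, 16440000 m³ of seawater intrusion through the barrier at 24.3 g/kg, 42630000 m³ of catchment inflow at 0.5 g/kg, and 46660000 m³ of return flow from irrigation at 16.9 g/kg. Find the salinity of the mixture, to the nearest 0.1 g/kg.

10.8 g/kg

Mass of salt is conserved:
salt = 10,330,000×4.1 + 16,440,000×24.3 + 42,630,000×0.5 + 46,660,000×16.9 = 42,353,000 + 399,492,000 + 21,315,000 + 788,554,000 = 1,251,714,000
volume = 10,330,000 + 16,440,000 + 42,630,000 + 46,660,000 = 116,060,000 m³
S = 1,251,714,000 / 116,060,000 = 10.785 g/kg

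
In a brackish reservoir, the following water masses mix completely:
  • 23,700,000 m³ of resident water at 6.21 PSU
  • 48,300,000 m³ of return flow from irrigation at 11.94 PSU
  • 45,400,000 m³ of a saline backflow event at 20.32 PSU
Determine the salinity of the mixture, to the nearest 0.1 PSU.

14.0 PSU

Salt balance:
salt = 23,700,000×6.21 + 48,300,000×11.94 + 45,400,000×20.32 = 147,177,000 + 576,702,000 + 922,528,000 = 1,646,407,000
volume = 23,700,000 + 48,300,000 + 45,400,000 = 117,400,000 m³
S = 1,646,407,000 / 117,400,000 = 14.024 PSU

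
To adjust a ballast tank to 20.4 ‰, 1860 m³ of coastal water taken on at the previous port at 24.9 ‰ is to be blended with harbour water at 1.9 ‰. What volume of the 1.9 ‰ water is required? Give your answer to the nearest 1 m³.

452 m³

Salt balance: 1,860×24.9 + V×1.9 = (1,860+V)×20.4
46,314 + 1.9V = 37,944 + 20.4V
8,370 = 18.5V
V = 452.43 m³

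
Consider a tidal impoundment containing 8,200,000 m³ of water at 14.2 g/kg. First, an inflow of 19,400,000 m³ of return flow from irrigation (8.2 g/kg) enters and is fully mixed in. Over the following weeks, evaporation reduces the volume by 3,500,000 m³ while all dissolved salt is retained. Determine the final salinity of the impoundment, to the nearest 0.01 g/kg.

11.43 g/kg

After mixing: salt = 8,200,000×14.2 + 19,400,000×8.2 = 275,520,000; volume = 27,600,000 m³
After evaporation: salt unchanged = 275,520,000; volume = 27,600,000 − 3,500,000 = 24,100,000 m³
S = 275,520,000 / 24,100,000 = 11.4324 g/kg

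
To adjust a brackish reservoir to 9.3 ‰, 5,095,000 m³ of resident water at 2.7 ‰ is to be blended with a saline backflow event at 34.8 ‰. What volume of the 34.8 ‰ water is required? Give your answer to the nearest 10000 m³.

1320000 m³

Salt balance: 5,095,000×2.7 + V×34.8 = (5,095,000+V)×9.3
13,756,500 + 34.8V = 47,383,500 + 9.3V
33,627,000 = 25.5V
V = 1,318,705.88 m³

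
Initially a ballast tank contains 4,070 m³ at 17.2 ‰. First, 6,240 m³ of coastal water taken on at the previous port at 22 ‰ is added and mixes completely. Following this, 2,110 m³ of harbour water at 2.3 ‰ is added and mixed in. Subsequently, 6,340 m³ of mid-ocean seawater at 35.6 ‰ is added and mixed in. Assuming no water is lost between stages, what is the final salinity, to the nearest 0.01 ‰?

Conserving salt mass:
Initial salt = 4,070×17.2 = 70,004
After stage 1: salt = 70,004 + 6,240×22 = 207,284; volume = 10,310 m³; S = 20.105 ‰
After stage 2: salt = 207,284 + 2,110×2.3 = 212,137; volume = 12,420 m³; S = 17.08 ‰
After stage 3: salt = 212,137 + 6,340×35.6 = 437,841; volume = 18,760 m³
S = 437,841 / 18,760 = 23.3391 ‰

23.34 ‰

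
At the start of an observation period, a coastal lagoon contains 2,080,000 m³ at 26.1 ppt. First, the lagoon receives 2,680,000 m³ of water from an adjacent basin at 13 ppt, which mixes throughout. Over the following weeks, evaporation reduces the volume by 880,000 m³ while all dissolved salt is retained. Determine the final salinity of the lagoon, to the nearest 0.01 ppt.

22.97 ppt

After mixing: salt = 2,080,000×26.1 + 2,680,000×13 = 89,128,000; volume = 4,760,000 m³
After evaporation: salt unchanged = 89,128,000; volume = 4,760,000 − 880,000 = 3,880,000 m³
S = 89,128,000 / 3,880,000 = 22.9711 ppt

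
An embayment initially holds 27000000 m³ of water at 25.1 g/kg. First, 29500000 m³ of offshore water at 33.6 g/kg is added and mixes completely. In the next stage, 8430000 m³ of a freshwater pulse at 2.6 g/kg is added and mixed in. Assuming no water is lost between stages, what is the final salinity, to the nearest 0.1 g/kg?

26.0 g/kg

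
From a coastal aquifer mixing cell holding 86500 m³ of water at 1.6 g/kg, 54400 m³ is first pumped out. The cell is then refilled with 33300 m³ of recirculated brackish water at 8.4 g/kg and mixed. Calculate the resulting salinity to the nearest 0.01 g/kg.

Remaining after removal: 32,100 m³ at 1.6 g/kg (salt = 51,360)
After addition: salt = 51,360 + 33,300×8.4 = 331,080; volume = 65,400 m³
S = 331,080 / 65,400 = 5.0624 g/kg

5.06 g/kg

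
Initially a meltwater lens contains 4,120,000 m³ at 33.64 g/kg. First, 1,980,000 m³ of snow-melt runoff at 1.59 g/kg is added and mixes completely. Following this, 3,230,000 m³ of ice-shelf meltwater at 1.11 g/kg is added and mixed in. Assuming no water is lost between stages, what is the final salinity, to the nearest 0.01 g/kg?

Mass of salt is conserved:
Initial salt = 4,120,000×33.64 = 138,596,800
After stage 1: salt = 138,596,800 + 1,980,000×1.59 = 141,745,000; volume = 6,100,000 m³; S = 23.237 g/kg
After stage 2: salt = 141,745,000 + 3,230,000×1.11 = 145,330,300; volume = 9,330,000 m³
S = 145,330,300 / 9,330,000 = 15.5767 g/kg

15.58 g/kg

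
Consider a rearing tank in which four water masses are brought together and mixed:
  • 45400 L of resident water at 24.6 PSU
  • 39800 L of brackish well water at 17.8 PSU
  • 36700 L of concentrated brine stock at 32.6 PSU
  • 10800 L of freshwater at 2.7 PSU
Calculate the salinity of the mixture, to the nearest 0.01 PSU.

Total salt / total volume:
salt = 45,400×24.6 + 39,800×17.8 + 36,700×32.6 + 10,800×2.7 = 1,116,840 + 708,440 + 1,196,420 + 29,160 = 3,050,860
volume = 45,400 + 39,800 + 36,700 + 10,800 = 132,700 L
S = 3,050,860 / 132,700 = 22.9907 PSU

22.99 PSU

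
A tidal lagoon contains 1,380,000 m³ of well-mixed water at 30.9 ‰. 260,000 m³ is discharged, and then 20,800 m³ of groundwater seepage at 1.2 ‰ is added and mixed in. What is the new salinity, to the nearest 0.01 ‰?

Remaining after removal: 1,120,000 m³ at 30.9 ‰ (salt = 34,608,000)
After addition: salt = 34,608,000 + 20,800×1.2 = 34,632,960; volume = 1,140,800 m³
S = 34,632,960 / 1,140,800 = 30.3585 ‰

30.36 ‰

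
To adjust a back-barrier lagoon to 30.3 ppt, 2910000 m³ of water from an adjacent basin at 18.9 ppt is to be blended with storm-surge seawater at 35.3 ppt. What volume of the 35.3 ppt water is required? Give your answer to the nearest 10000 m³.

Salt balance: 2,910,000×18.9 + V×35.3 = (2,910,000+V)×30.3
54,999,000 + 35.3V = 88,173,000 + 30.3V
33,174,000 = 5V
V = 6,634,800 m³

6630000 m³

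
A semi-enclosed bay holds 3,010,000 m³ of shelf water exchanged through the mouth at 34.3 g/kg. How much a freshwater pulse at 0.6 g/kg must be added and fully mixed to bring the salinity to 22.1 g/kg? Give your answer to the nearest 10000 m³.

Salt balance: 3,010,000×34.3 + V×0.6 = (3,010,000+V)×22.1
103,243,000 + 0.6V = 66,521,000 + 22.1V
36,722,000 = 21.5V
V = 1,708,000 m³

1710000 m³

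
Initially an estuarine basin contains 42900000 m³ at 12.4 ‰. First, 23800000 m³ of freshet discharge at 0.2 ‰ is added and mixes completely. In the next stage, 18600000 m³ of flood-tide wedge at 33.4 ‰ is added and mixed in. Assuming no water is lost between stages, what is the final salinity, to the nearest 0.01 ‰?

13.58 ‰

Weighted by volume,
Initial salt = 42,900,000×12.4 = 531,960,000
After stage 1: salt = 531,960,000 + 23,800,000×0.2 = 536,720,000; volume = 66,700,000 m³; S = 8.047 ‰
After stage 2: salt = 536,720,000 + 18,600,000×33.4 = 1,157,960,000; volume = 85,300,000 m³
S = 1,157,960,000 / 85,300,000 = 13.5751 ‰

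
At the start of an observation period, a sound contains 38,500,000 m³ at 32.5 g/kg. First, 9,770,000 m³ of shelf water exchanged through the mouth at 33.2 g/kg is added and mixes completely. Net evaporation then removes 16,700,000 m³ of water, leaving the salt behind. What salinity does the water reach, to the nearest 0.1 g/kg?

49.9 g/kg

After mixing: salt = 38,500,000×32.5 + 9,770,000×33.2 = 1,575,614,000; volume = 48,270,000 m³
After evaporation: salt unchanged = 1,575,614,000; volume = 48,270,000 − 16,700,000 = 31,570,000 m³
S = 1,575,614,000 / 31,570,000 = 49.9086 g/kg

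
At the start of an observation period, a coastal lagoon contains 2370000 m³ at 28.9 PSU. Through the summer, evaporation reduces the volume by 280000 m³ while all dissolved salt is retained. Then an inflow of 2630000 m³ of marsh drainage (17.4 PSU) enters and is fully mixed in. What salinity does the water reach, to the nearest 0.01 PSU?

24.21 PSU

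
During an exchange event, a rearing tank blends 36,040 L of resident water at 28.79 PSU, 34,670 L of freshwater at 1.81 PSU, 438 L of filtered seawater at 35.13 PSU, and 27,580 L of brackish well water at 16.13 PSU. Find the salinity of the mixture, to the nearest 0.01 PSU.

Conserving salt mass:
salt = 36,040×28.79 + 34,670×1.81 + 438×35.13 + 27,580×16.13 = 1,037,591.6 + 62,752.7 + 15,386.94 + 444,865.4 = 1,560,596.64
volume = 36,040 + 34,670 + 438 + 27,580 = 98,728 L
S = 1,560,596.64 / 98,728 = 15.807 PSU

15.81 PSU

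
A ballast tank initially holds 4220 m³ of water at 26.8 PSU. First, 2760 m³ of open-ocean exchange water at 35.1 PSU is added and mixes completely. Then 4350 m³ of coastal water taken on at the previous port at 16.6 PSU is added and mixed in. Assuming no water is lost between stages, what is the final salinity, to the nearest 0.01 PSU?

24.91 PSU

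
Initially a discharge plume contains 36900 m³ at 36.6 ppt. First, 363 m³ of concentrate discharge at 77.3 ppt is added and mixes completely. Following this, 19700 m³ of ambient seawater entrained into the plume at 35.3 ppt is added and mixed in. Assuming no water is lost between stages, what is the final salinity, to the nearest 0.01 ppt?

36.41 ppt

Mass of salt is conserved:
Initial salt = 36,900×36.6 = 1,350,540
After stage 1: salt = 1,350,540 + 363×77.3 = 1,378,599.9; volume = 37,263 m³; S = 36.996 ppt
After stage 2: salt = 1,378,599.9 + 19,700×35.3 = 2,074,009.9; volume = 56,963 m³
S = 2,074,009.9 / 56,963 = 36.4098 ppt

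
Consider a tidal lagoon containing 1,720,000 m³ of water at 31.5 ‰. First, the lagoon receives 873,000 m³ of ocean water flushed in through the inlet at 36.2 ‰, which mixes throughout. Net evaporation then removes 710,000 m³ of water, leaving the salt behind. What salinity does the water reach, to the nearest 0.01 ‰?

After mixing: salt = 1,720,000×31.5 + 873,000×36.2 = 85,782,600; volume = 2,593,000 m³
After evaporation: salt unchanged = 85,782,600; volume = 2,593,000 − 710,000 = 1,883,000 m³
S = 85,782,600 / 1,883,000 = 45.5563 ‰

45.56 ‰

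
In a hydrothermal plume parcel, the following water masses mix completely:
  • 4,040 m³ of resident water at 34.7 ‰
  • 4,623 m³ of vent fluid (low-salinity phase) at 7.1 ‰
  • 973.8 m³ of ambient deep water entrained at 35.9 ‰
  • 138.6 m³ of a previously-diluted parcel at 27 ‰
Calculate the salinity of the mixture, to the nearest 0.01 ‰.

21.66 ‰

By conservation of dissolved salt,
salt = 4,040×34.7 + 4,623×7.1 + 973.8×35.9 + 138.6×27 = 140,188 + 32,823.3 + 34,959.42 + 3,742.2 = 211,712.92
volume = 4,040 + 4,623 + 973.8 + 138.6 = 9,775.4 m³
S = 211,712.92 / 9,775.4 = 21.6577 ‰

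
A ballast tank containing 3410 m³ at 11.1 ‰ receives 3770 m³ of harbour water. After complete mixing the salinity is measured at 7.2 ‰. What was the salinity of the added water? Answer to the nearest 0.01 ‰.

3.67 ‰

Salt balance: 3,410×11.1 + 3,770×S = 7,180×7.2
37,851 + 3,770·S = 51,696
S = (51,696 − 37,851) / 3,770 = 3.6724 ‰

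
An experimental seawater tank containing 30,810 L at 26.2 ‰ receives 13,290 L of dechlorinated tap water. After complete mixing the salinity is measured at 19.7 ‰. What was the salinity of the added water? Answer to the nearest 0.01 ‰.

4.63 ‰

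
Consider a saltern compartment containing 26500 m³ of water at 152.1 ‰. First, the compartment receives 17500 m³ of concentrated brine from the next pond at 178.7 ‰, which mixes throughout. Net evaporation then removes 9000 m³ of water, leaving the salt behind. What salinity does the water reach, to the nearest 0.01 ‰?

After mixing: salt = 26,500×152.1 + 17,500×178.7 = 7,157,900; volume = 44,000 m³
After evaporation: salt unchanged = 7,157,900; volume = 44,000 − 9,000 = 35,000 m³
S = 7,157,900 / 35,000 = 204.5114 ‰

204.51 ‰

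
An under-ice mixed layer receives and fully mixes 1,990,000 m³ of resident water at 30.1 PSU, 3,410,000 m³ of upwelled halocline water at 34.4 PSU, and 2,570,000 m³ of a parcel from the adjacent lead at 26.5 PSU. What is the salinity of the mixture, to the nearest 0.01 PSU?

30.78 PSU

Salt balance:
salt = 1,990,000×30.1 + 3,410,000×34.4 + 2,570,000×26.5 = 59,899,000 + 117,304,000 + 68,105,000 = 245,308,000
volume = 1,990,000 + 3,410,000 + 2,570,000 = 7,970,000 m³
S = 245,308,000 / 7,970,000 = 30.7789 PSU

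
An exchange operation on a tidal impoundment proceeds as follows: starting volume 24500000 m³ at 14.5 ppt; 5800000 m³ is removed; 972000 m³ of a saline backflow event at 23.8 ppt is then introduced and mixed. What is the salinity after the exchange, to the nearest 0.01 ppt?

14.96 ppt

Remaining after removal: 18,700,000 m³ at 14.5 ppt (salt = 271,150,000)
After addition: salt = 271,150,000 + 972,000×23.8 = 294,283,600; volume = 19,672,000 m³
S = 294,283,600 / 19,672,000 = 14.9595 ppt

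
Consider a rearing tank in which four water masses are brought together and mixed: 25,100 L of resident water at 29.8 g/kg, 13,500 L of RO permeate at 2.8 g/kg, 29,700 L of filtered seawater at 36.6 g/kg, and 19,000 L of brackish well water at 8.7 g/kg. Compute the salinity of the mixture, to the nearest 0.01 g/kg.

Total salt / total volume:
salt = 25,100×29.8 + 13,500×2.8 + 29,700×36.6 + 19,000×8.7 = 747,980 + 37,800 + 1,087,020 + 165,300 = 2,038,100
volume = 25,100 + 13,500 + 29,700 + 19,000 = 87,300 L
S = 2,038,100 / 87,300 = 23.3459 g/kg

23.35 g/kg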